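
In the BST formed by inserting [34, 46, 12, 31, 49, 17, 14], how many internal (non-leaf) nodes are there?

Tree built from: [34, 46, 12, 31, 49, 17, 14]
Tree (level-order array): [34, 12, 46, None, 31, None, 49, 17, None, None, None, 14]
Rule: An internal node has at least one child.
Per-node child counts:
  node 34: 2 child(ren)
  node 12: 1 child(ren)
  node 31: 1 child(ren)
  node 17: 1 child(ren)
  node 14: 0 child(ren)
  node 46: 1 child(ren)
  node 49: 0 child(ren)
Matching nodes: [34, 12, 31, 17, 46]
Count of internal (non-leaf) nodes: 5


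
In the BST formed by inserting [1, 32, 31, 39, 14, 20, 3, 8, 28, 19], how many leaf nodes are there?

Tree built from: [1, 32, 31, 39, 14, 20, 3, 8, 28, 19]
Tree (level-order array): [1, None, 32, 31, 39, 14, None, None, None, 3, 20, None, 8, 19, 28]
Rule: A leaf has 0 children.
Per-node child counts:
  node 1: 1 child(ren)
  node 32: 2 child(ren)
  node 31: 1 child(ren)
  node 14: 2 child(ren)
  node 3: 1 child(ren)
  node 8: 0 child(ren)
  node 20: 2 child(ren)
  node 19: 0 child(ren)
  node 28: 0 child(ren)
  node 39: 0 child(ren)
Matching nodes: [8, 19, 28, 39]
Count of leaf nodes: 4


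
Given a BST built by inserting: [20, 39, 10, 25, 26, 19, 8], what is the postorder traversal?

Tree insertion order: [20, 39, 10, 25, 26, 19, 8]
Tree (level-order array): [20, 10, 39, 8, 19, 25, None, None, None, None, None, None, 26]
Postorder traversal: [8, 19, 10, 26, 25, 39, 20]


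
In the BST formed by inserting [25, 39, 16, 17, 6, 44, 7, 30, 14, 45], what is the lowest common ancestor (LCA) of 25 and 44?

Tree insertion order: [25, 39, 16, 17, 6, 44, 7, 30, 14, 45]
Tree (level-order array): [25, 16, 39, 6, 17, 30, 44, None, 7, None, None, None, None, None, 45, None, 14]
In a BST, the LCA of p=25, q=44 is the first node v on the
root-to-leaf path with p <= v <= q (go left if both < v, right if both > v).
Walk from root:
  at 25: 25 <= 25 <= 44, this is the LCA
LCA = 25


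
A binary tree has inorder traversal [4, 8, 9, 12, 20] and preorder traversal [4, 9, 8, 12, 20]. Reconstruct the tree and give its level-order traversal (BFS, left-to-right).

Inorder:  [4, 8, 9, 12, 20]
Preorder: [4, 9, 8, 12, 20]
Algorithm: preorder visits root first, so consume preorder in order;
for each root, split the current inorder slice at that value into
left-subtree inorder and right-subtree inorder, then recurse.
Recursive splits:
  root=4; inorder splits into left=[], right=[8, 9, 12, 20]
  root=9; inorder splits into left=[8], right=[12, 20]
  root=8; inorder splits into left=[], right=[]
  root=12; inorder splits into left=[], right=[20]
  root=20; inorder splits into left=[], right=[]
Reconstructed level-order: [4, 9, 8, 12, 20]


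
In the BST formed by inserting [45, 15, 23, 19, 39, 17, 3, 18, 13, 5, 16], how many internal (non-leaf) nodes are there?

Tree built from: [45, 15, 23, 19, 39, 17, 3, 18, 13, 5, 16]
Tree (level-order array): [45, 15, None, 3, 23, None, 13, 19, 39, 5, None, 17, None, None, None, None, None, 16, 18]
Rule: An internal node has at least one child.
Per-node child counts:
  node 45: 1 child(ren)
  node 15: 2 child(ren)
  node 3: 1 child(ren)
  node 13: 1 child(ren)
  node 5: 0 child(ren)
  node 23: 2 child(ren)
  node 19: 1 child(ren)
  node 17: 2 child(ren)
  node 16: 0 child(ren)
  node 18: 0 child(ren)
  node 39: 0 child(ren)
Matching nodes: [45, 15, 3, 13, 23, 19, 17]
Count of internal (non-leaf) nodes: 7


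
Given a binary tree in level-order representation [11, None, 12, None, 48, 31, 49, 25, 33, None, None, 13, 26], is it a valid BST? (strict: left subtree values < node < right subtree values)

Level-order array: [11, None, 12, None, 48, 31, 49, 25, 33, None, None, 13, 26]
Validate using subtree bounds (lo, hi): at each node, require lo < value < hi,
then recurse left with hi=value and right with lo=value.
Preorder trace (stopping at first violation):
  at node 11 with bounds (-inf, +inf): OK
  at node 12 with bounds (11, +inf): OK
  at node 48 with bounds (12, +inf): OK
  at node 31 with bounds (12, 48): OK
  at node 25 with bounds (12, 31): OK
  at node 13 with bounds (12, 25): OK
  at node 26 with bounds (25, 31): OK
  at node 33 with bounds (31, 48): OK
  at node 49 with bounds (48, +inf): OK
No violation found at any node.
Result: Valid BST


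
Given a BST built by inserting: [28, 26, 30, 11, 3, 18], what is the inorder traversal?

Tree insertion order: [28, 26, 30, 11, 3, 18]
Tree (level-order array): [28, 26, 30, 11, None, None, None, 3, 18]
Inorder traversal: [3, 11, 18, 26, 28, 30]


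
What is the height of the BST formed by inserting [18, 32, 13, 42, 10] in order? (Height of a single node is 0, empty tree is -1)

Insertion order: [18, 32, 13, 42, 10]
Tree (level-order array): [18, 13, 32, 10, None, None, 42]
Compute height bottom-up (empty subtree = -1):
  height(10) = 1 + max(-1, -1) = 0
  height(13) = 1 + max(0, -1) = 1
  height(42) = 1 + max(-1, -1) = 0
  height(32) = 1 + max(-1, 0) = 1
  height(18) = 1 + max(1, 1) = 2
Height = 2


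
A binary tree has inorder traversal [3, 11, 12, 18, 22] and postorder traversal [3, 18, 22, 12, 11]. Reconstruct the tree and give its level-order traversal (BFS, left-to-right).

Inorder:   [3, 11, 12, 18, 22]
Postorder: [3, 18, 22, 12, 11]
Algorithm: postorder visits root last, so walk postorder right-to-left;
each value is the root of the current inorder slice — split it at that
value, recurse on the right subtree first, then the left.
Recursive splits:
  root=11; inorder splits into left=[3], right=[12, 18, 22]
  root=12; inorder splits into left=[], right=[18, 22]
  root=22; inorder splits into left=[18], right=[]
  root=18; inorder splits into left=[], right=[]
  root=3; inorder splits into left=[], right=[]
Reconstructed level-order: [11, 3, 12, 22, 18]


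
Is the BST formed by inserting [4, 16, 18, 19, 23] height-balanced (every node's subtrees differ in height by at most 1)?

Tree (level-order array): [4, None, 16, None, 18, None, 19, None, 23]
Definition: a tree is height-balanced if, at every node, |h(left) - h(right)| <= 1 (empty subtree has height -1).
Bottom-up per-node check:
  node 23: h_left=-1, h_right=-1, diff=0 [OK], height=0
  node 19: h_left=-1, h_right=0, diff=1 [OK], height=1
  node 18: h_left=-1, h_right=1, diff=2 [FAIL (|-1-1|=2 > 1)], height=2
  node 16: h_left=-1, h_right=2, diff=3 [FAIL (|-1-2|=3 > 1)], height=3
  node 4: h_left=-1, h_right=3, diff=4 [FAIL (|-1-3|=4 > 1)], height=4
Node 18 violates the condition: |-1 - 1| = 2 > 1.
Result: Not balanced


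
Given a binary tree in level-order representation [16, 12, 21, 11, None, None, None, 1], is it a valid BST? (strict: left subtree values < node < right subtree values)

Level-order array: [16, 12, 21, 11, None, None, None, 1]
Validate using subtree bounds (lo, hi): at each node, require lo < value < hi,
then recurse left with hi=value and right with lo=value.
Preorder trace (stopping at first violation):
  at node 16 with bounds (-inf, +inf): OK
  at node 12 with bounds (-inf, 16): OK
  at node 11 with bounds (-inf, 12): OK
  at node 1 with bounds (-inf, 11): OK
  at node 21 with bounds (16, +inf): OK
No violation found at any node.
Result: Valid BST


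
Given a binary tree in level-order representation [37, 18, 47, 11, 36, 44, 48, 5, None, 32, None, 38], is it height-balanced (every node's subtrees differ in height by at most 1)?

Tree (level-order array): [37, 18, 47, 11, 36, 44, 48, 5, None, 32, None, 38]
Definition: a tree is height-balanced if, at every node, |h(left) - h(right)| <= 1 (empty subtree has height -1).
Bottom-up per-node check:
  node 5: h_left=-1, h_right=-1, diff=0 [OK], height=0
  node 11: h_left=0, h_right=-1, diff=1 [OK], height=1
  node 32: h_left=-1, h_right=-1, diff=0 [OK], height=0
  node 36: h_left=0, h_right=-1, diff=1 [OK], height=1
  node 18: h_left=1, h_right=1, diff=0 [OK], height=2
  node 38: h_left=-1, h_right=-1, diff=0 [OK], height=0
  node 44: h_left=0, h_right=-1, diff=1 [OK], height=1
  node 48: h_left=-1, h_right=-1, diff=0 [OK], height=0
  node 47: h_left=1, h_right=0, diff=1 [OK], height=2
  node 37: h_left=2, h_right=2, diff=0 [OK], height=3
All nodes satisfy the balance condition.
Result: Balanced


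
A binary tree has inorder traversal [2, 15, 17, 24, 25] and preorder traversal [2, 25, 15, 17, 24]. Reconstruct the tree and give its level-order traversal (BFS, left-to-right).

Inorder:  [2, 15, 17, 24, 25]
Preorder: [2, 25, 15, 17, 24]
Algorithm: preorder visits root first, so consume preorder in order;
for each root, split the current inorder slice at that value into
left-subtree inorder and right-subtree inorder, then recurse.
Recursive splits:
  root=2; inorder splits into left=[], right=[15, 17, 24, 25]
  root=25; inorder splits into left=[15, 17, 24], right=[]
  root=15; inorder splits into left=[], right=[17, 24]
  root=17; inorder splits into left=[], right=[24]
  root=24; inorder splits into left=[], right=[]
Reconstructed level-order: [2, 25, 15, 17, 24]


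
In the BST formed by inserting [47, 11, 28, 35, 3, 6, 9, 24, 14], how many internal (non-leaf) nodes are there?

Tree built from: [47, 11, 28, 35, 3, 6, 9, 24, 14]
Tree (level-order array): [47, 11, None, 3, 28, None, 6, 24, 35, None, 9, 14]
Rule: An internal node has at least one child.
Per-node child counts:
  node 47: 1 child(ren)
  node 11: 2 child(ren)
  node 3: 1 child(ren)
  node 6: 1 child(ren)
  node 9: 0 child(ren)
  node 28: 2 child(ren)
  node 24: 1 child(ren)
  node 14: 0 child(ren)
  node 35: 0 child(ren)
Matching nodes: [47, 11, 3, 6, 28, 24]
Count of internal (non-leaf) nodes: 6


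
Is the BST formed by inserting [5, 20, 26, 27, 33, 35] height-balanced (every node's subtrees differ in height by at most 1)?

Tree (level-order array): [5, None, 20, None, 26, None, 27, None, 33, None, 35]
Definition: a tree is height-balanced if, at every node, |h(left) - h(right)| <= 1 (empty subtree has height -1).
Bottom-up per-node check:
  node 35: h_left=-1, h_right=-1, diff=0 [OK], height=0
  node 33: h_left=-1, h_right=0, diff=1 [OK], height=1
  node 27: h_left=-1, h_right=1, diff=2 [FAIL (|-1-1|=2 > 1)], height=2
  node 26: h_left=-1, h_right=2, diff=3 [FAIL (|-1-2|=3 > 1)], height=3
  node 20: h_left=-1, h_right=3, diff=4 [FAIL (|-1-3|=4 > 1)], height=4
  node 5: h_left=-1, h_right=4, diff=5 [FAIL (|-1-4|=5 > 1)], height=5
Node 27 violates the condition: |-1 - 1| = 2 > 1.
Result: Not balanced


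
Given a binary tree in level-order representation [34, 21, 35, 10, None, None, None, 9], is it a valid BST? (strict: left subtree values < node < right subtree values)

Level-order array: [34, 21, 35, 10, None, None, None, 9]
Validate using subtree bounds (lo, hi): at each node, require lo < value < hi,
then recurse left with hi=value and right with lo=value.
Preorder trace (stopping at first violation):
  at node 34 with bounds (-inf, +inf): OK
  at node 21 with bounds (-inf, 34): OK
  at node 10 with bounds (-inf, 21): OK
  at node 9 with bounds (-inf, 10): OK
  at node 35 with bounds (34, +inf): OK
No violation found at any node.
Result: Valid BST


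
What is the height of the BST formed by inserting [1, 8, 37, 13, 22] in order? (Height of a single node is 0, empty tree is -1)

Insertion order: [1, 8, 37, 13, 22]
Tree (level-order array): [1, None, 8, None, 37, 13, None, None, 22]
Compute height bottom-up (empty subtree = -1):
  height(22) = 1 + max(-1, -1) = 0
  height(13) = 1 + max(-1, 0) = 1
  height(37) = 1 + max(1, -1) = 2
  height(8) = 1 + max(-1, 2) = 3
  height(1) = 1 + max(-1, 3) = 4
Height = 4


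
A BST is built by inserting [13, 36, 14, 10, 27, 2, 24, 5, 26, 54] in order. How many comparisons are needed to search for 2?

Search path for 2: 13 -> 10 -> 2
Found: True
Comparisons: 3


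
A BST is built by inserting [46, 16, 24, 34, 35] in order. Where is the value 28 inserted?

Starting tree (level order): [46, 16, None, None, 24, None, 34, None, 35]
Insertion path: 46 -> 16 -> 24 -> 34
Result: insert 28 as left child of 34
Final tree (level order): [46, 16, None, None, 24, None, 34, 28, 35]


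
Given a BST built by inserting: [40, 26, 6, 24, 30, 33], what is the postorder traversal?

Tree insertion order: [40, 26, 6, 24, 30, 33]
Tree (level-order array): [40, 26, None, 6, 30, None, 24, None, 33]
Postorder traversal: [24, 6, 33, 30, 26, 40]


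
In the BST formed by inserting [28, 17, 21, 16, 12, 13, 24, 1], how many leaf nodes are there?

Tree built from: [28, 17, 21, 16, 12, 13, 24, 1]
Tree (level-order array): [28, 17, None, 16, 21, 12, None, None, 24, 1, 13]
Rule: A leaf has 0 children.
Per-node child counts:
  node 28: 1 child(ren)
  node 17: 2 child(ren)
  node 16: 1 child(ren)
  node 12: 2 child(ren)
  node 1: 0 child(ren)
  node 13: 0 child(ren)
  node 21: 1 child(ren)
  node 24: 0 child(ren)
Matching nodes: [1, 13, 24]
Count of leaf nodes: 3


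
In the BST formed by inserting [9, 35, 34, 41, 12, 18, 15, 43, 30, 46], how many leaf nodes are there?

Tree built from: [9, 35, 34, 41, 12, 18, 15, 43, 30, 46]
Tree (level-order array): [9, None, 35, 34, 41, 12, None, None, 43, None, 18, None, 46, 15, 30]
Rule: A leaf has 0 children.
Per-node child counts:
  node 9: 1 child(ren)
  node 35: 2 child(ren)
  node 34: 1 child(ren)
  node 12: 1 child(ren)
  node 18: 2 child(ren)
  node 15: 0 child(ren)
  node 30: 0 child(ren)
  node 41: 1 child(ren)
  node 43: 1 child(ren)
  node 46: 0 child(ren)
Matching nodes: [15, 30, 46]
Count of leaf nodes: 3


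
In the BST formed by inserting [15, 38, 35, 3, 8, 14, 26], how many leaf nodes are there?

Tree built from: [15, 38, 35, 3, 8, 14, 26]
Tree (level-order array): [15, 3, 38, None, 8, 35, None, None, 14, 26]
Rule: A leaf has 0 children.
Per-node child counts:
  node 15: 2 child(ren)
  node 3: 1 child(ren)
  node 8: 1 child(ren)
  node 14: 0 child(ren)
  node 38: 1 child(ren)
  node 35: 1 child(ren)
  node 26: 0 child(ren)
Matching nodes: [14, 26]
Count of leaf nodes: 2


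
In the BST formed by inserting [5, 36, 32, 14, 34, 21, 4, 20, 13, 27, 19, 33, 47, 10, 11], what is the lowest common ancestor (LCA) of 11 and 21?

Tree insertion order: [5, 36, 32, 14, 34, 21, 4, 20, 13, 27, 19, 33, 47, 10, 11]
Tree (level-order array): [5, 4, 36, None, None, 32, 47, 14, 34, None, None, 13, 21, 33, None, 10, None, 20, 27, None, None, None, 11, 19]
In a BST, the LCA of p=11, q=21 is the first node v on the
root-to-leaf path with p <= v <= q (go left if both < v, right if both > v).
Walk from root:
  at 5: both 11 and 21 > 5, go right
  at 36: both 11 and 21 < 36, go left
  at 32: both 11 and 21 < 32, go left
  at 14: 11 <= 14 <= 21, this is the LCA
LCA = 14


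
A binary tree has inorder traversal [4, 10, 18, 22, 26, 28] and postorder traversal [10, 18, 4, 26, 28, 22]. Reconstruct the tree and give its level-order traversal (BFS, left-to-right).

Inorder:   [4, 10, 18, 22, 26, 28]
Postorder: [10, 18, 4, 26, 28, 22]
Algorithm: postorder visits root last, so walk postorder right-to-left;
each value is the root of the current inorder slice — split it at that
value, recurse on the right subtree first, then the left.
Recursive splits:
  root=22; inorder splits into left=[4, 10, 18], right=[26, 28]
  root=28; inorder splits into left=[26], right=[]
  root=26; inorder splits into left=[], right=[]
  root=4; inorder splits into left=[], right=[10, 18]
  root=18; inorder splits into left=[10], right=[]
  root=10; inorder splits into left=[], right=[]
Reconstructed level-order: [22, 4, 28, 18, 26, 10]


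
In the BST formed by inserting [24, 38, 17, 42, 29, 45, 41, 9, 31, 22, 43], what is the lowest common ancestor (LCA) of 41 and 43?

Tree insertion order: [24, 38, 17, 42, 29, 45, 41, 9, 31, 22, 43]
Tree (level-order array): [24, 17, 38, 9, 22, 29, 42, None, None, None, None, None, 31, 41, 45, None, None, None, None, 43]
In a BST, the LCA of p=41, q=43 is the first node v on the
root-to-leaf path with p <= v <= q (go left if both < v, right if both > v).
Walk from root:
  at 24: both 41 and 43 > 24, go right
  at 38: both 41 and 43 > 38, go right
  at 42: 41 <= 42 <= 43, this is the LCA
LCA = 42


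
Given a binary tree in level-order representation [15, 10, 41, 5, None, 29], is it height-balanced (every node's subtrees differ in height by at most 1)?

Tree (level-order array): [15, 10, 41, 5, None, 29]
Definition: a tree is height-balanced if, at every node, |h(left) - h(right)| <= 1 (empty subtree has height -1).
Bottom-up per-node check:
  node 5: h_left=-1, h_right=-1, diff=0 [OK], height=0
  node 10: h_left=0, h_right=-1, diff=1 [OK], height=1
  node 29: h_left=-1, h_right=-1, diff=0 [OK], height=0
  node 41: h_left=0, h_right=-1, diff=1 [OK], height=1
  node 15: h_left=1, h_right=1, diff=0 [OK], height=2
All nodes satisfy the balance condition.
Result: Balanced


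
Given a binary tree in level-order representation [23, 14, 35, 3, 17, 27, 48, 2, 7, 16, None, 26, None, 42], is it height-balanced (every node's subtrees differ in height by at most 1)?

Tree (level-order array): [23, 14, 35, 3, 17, 27, 48, 2, 7, 16, None, 26, None, 42]
Definition: a tree is height-balanced if, at every node, |h(left) - h(right)| <= 1 (empty subtree has height -1).
Bottom-up per-node check:
  node 2: h_left=-1, h_right=-1, diff=0 [OK], height=0
  node 7: h_left=-1, h_right=-1, diff=0 [OK], height=0
  node 3: h_left=0, h_right=0, diff=0 [OK], height=1
  node 16: h_left=-1, h_right=-1, diff=0 [OK], height=0
  node 17: h_left=0, h_right=-1, diff=1 [OK], height=1
  node 14: h_left=1, h_right=1, diff=0 [OK], height=2
  node 26: h_left=-1, h_right=-1, diff=0 [OK], height=0
  node 27: h_left=0, h_right=-1, diff=1 [OK], height=1
  node 42: h_left=-1, h_right=-1, diff=0 [OK], height=0
  node 48: h_left=0, h_right=-1, diff=1 [OK], height=1
  node 35: h_left=1, h_right=1, diff=0 [OK], height=2
  node 23: h_left=2, h_right=2, diff=0 [OK], height=3
All nodes satisfy the balance condition.
Result: Balanced


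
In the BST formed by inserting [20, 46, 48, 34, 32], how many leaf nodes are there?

Tree built from: [20, 46, 48, 34, 32]
Tree (level-order array): [20, None, 46, 34, 48, 32]
Rule: A leaf has 0 children.
Per-node child counts:
  node 20: 1 child(ren)
  node 46: 2 child(ren)
  node 34: 1 child(ren)
  node 32: 0 child(ren)
  node 48: 0 child(ren)
Matching nodes: [32, 48]
Count of leaf nodes: 2


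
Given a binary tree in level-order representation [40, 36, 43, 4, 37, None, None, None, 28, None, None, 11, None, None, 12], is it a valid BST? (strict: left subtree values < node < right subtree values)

Level-order array: [40, 36, 43, 4, 37, None, None, None, 28, None, None, 11, None, None, 12]
Validate using subtree bounds (lo, hi): at each node, require lo < value < hi,
then recurse left with hi=value and right with lo=value.
Preorder trace (stopping at first violation):
  at node 40 with bounds (-inf, +inf): OK
  at node 36 with bounds (-inf, 40): OK
  at node 4 with bounds (-inf, 36): OK
  at node 28 with bounds (4, 36): OK
  at node 11 with bounds (4, 28): OK
  at node 12 with bounds (11, 28): OK
  at node 37 with bounds (36, 40): OK
  at node 43 with bounds (40, +inf): OK
No violation found at any node.
Result: Valid BST


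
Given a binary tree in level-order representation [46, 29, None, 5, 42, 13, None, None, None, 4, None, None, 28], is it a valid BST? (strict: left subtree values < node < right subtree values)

Level-order array: [46, 29, None, 5, 42, 13, None, None, None, 4, None, None, 28]
Validate using subtree bounds (lo, hi): at each node, require lo < value < hi,
then recurse left with hi=value and right with lo=value.
Preorder trace (stopping at first violation):
  at node 46 with bounds (-inf, +inf): OK
  at node 29 with bounds (-inf, 46): OK
  at node 5 with bounds (-inf, 29): OK
  at node 13 with bounds (-inf, 5): VIOLATION
Node 13 violates its bound: not (-inf < 13 < 5).
Result: Not a valid BST


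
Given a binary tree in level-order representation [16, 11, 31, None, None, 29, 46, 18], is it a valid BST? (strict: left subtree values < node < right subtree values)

Level-order array: [16, 11, 31, None, None, 29, 46, 18]
Validate using subtree bounds (lo, hi): at each node, require lo < value < hi,
then recurse left with hi=value and right with lo=value.
Preorder trace (stopping at first violation):
  at node 16 with bounds (-inf, +inf): OK
  at node 11 with bounds (-inf, 16): OK
  at node 31 with bounds (16, +inf): OK
  at node 29 with bounds (16, 31): OK
  at node 18 with bounds (16, 29): OK
  at node 46 with bounds (31, +inf): OK
No violation found at any node.
Result: Valid BST


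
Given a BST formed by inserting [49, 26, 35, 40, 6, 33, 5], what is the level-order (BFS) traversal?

Tree insertion order: [49, 26, 35, 40, 6, 33, 5]
Tree (level-order array): [49, 26, None, 6, 35, 5, None, 33, 40]
BFS from the root, enqueuing left then right child of each popped node:
  queue [49] -> pop 49, enqueue [26], visited so far: [49]
  queue [26] -> pop 26, enqueue [6, 35], visited so far: [49, 26]
  queue [6, 35] -> pop 6, enqueue [5], visited so far: [49, 26, 6]
  queue [35, 5] -> pop 35, enqueue [33, 40], visited so far: [49, 26, 6, 35]
  queue [5, 33, 40] -> pop 5, enqueue [none], visited so far: [49, 26, 6, 35, 5]
  queue [33, 40] -> pop 33, enqueue [none], visited so far: [49, 26, 6, 35, 5, 33]
  queue [40] -> pop 40, enqueue [none], visited so far: [49, 26, 6, 35, 5, 33, 40]
Result: [49, 26, 6, 35, 5, 33, 40]


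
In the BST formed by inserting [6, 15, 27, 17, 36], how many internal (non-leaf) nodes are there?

Tree built from: [6, 15, 27, 17, 36]
Tree (level-order array): [6, None, 15, None, 27, 17, 36]
Rule: An internal node has at least one child.
Per-node child counts:
  node 6: 1 child(ren)
  node 15: 1 child(ren)
  node 27: 2 child(ren)
  node 17: 0 child(ren)
  node 36: 0 child(ren)
Matching nodes: [6, 15, 27]
Count of internal (non-leaf) nodes: 3


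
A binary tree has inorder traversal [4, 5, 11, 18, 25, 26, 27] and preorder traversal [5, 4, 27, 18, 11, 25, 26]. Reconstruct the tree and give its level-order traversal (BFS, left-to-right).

Inorder:  [4, 5, 11, 18, 25, 26, 27]
Preorder: [5, 4, 27, 18, 11, 25, 26]
Algorithm: preorder visits root first, so consume preorder in order;
for each root, split the current inorder slice at that value into
left-subtree inorder and right-subtree inorder, then recurse.
Recursive splits:
  root=5; inorder splits into left=[4], right=[11, 18, 25, 26, 27]
  root=4; inorder splits into left=[], right=[]
  root=27; inorder splits into left=[11, 18, 25, 26], right=[]
  root=18; inorder splits into left=[11], right=[25, 26]
  root=11; inorder splits into left=[], right=[]
  root=25; inorder splits into left=[], right=[26]
  root=26; inorder splits into left=[], right=[]
Reconstructed level-order: [5, 4, 27, 18, 11, 25, 26]


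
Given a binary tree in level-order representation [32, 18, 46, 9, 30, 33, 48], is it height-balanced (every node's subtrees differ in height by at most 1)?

Tree (level-order array): [32, 18, 46, 9, 30, 33, 48]
Definition: a tree is height-balanced if, at every node, |h(left) - h(right)| <= 1 (empty subtree has height -1).
Bottom-up per-node check:
  node 9: h_left=-1, h_right=-1, diff=0 [OK], height=0
  node 30: h_left=-1, h_right=-1, diff=0 [OK], height=0
  node 18: h_left=0, h_right=0, diff=0 [OK], height=1
  node 33: h_left=-1, h_right=-1, diff=0 [OK], height=0
  node 48: h_left=-1, h_right=-1, diff=0 [OK], height=0
  node 46: h_left=0, h_right=0, diff=0 [OK], height=1
  node 32: h_left=1, h_right=1, diff=0 [OK], height=2
All nodes satisfy the balance condition.
Result: Balanced


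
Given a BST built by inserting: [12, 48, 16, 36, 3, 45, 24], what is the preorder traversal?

Tree insertion order: [12, 48, 16, 36, 3, 45, 24]
Tree (level-order array): [12, 3, 48, None, None, 16, None, None, 36, 24, 45]
Preorder traversal: [12, 3, 48, 16, 36, 24, 45]


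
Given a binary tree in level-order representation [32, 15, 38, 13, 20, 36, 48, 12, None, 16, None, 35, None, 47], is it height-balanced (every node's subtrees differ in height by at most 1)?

Tree (level-order array): [32, 15, 38, 13, 20, 36, 48, 12, None, 16, None, 35, None, 47]
Definition: a tree is height-balanced if, at every node, |h(left) - h(right)| <= 1 (empty subtree has height -1).
Bottom-up per-node check:
  node 12: h_left=-1, h_right=-1, diff=0 [OK], height=0
  node 13: h_left=0, h_right=-1, diff=1 [OK], height=1
  node 16: h_left=-1, h_right=-1, diff=0 [OK], height=0
  node 20: h_left=0, h_right=-1, diff=1 [OK], height=1
  node 15: h_left=1, h_right=1, diff=0 [OK], height=2
  node 35: h_left=-1, h_right=-1, diff=0 [OK], height=0
  node 36: h_left=0, h_right=-1, diff=1 [OK], height=1
  node 47: h_left=-1, h_right=-1, diff=0 [OK], height=0
  node 48: h_left=0, h_right=-1, diff=1 [OK], height=1
  node 38: h_left=1, h_right=1, diff=0 [OK], height=2
  node 32: h_left=2, h_right=2, diff=0 [OK], height=3
All nodes satisfy the balance condition.
Result: Balanced


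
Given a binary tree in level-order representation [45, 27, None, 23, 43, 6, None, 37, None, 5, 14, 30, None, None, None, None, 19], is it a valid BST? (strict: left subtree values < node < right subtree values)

Level-order array: [45, 27, None, 23, 43, 6, None, 37, None, 5, 14, 30, None, None, None, None, 19]
Validate using subtree bounds (lo, hi): at each node, require lo < value < hi,
then recurse left with hi=value and right with lo=value.
Preorder trace (stopping at first violation):
  at node 45 with bounds (-inf, +inf): OK
  at node 27 with bounds (-inf, 45): OK
  at node 23 with bounds (-inf, 27): OK
  at node 6 with bounds (-inf, 23): OK
  at node 5 with bounds (-inf, 6): OK
  at node 14 with bounds (6, 23): OK
  at node 19 with bounds (14, 23): OK
  at node 43 with bounds (27, 45): OK
  at node 37 with bounds (27, 43): OK
  at node 30 with bounds (27, 37): OK
No violation found at any node.
Result: Valid BST


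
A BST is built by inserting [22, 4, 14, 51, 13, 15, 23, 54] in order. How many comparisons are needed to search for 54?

Search path for 54: 22 -> 51 -> 54
Found: True
Comparisons: 3


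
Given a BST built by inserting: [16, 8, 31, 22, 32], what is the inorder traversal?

Tree insertion order: [16, 8, 31, 22, 32]
Tree (level-order array): [16, 8, 31, None, None, 22, 32]
Inorder traversal: [8, 16, 22, 31, 32]


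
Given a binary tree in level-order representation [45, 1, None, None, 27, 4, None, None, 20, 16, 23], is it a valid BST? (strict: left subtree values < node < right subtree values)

Level-order array: [45, 1, None, None, 27, 4, None, None, 20, 16, 23]
Validate using subtree bounds (lo, hi): at each node, require lo < value < hi,
then recurse left with hi=value and right with lo=value.
Preorder trace (stopping at first violation):
  at node 45 with bounds (-inf, +inf): OK
  at node 1 with bounds (-inf, 45): OK
  at node 27 with bounds (1, 45): OK
  at node 4 with bounds (1, 27): OK
  at node 20 with bounds (4, 27): OK
  at node 16 with bounds (4, 20): OK
  at node 23 with bounds (20, 27): OK
No violation found at any node.
Result: Valid BST


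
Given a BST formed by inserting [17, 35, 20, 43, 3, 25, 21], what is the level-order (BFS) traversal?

Tree insertion order: [17, 35, 20, 43, 3, 25, 21]
Tree (level-order array): [17, 3, 35, None, None, 20, 43, None, 25, None, None, 21]
BFS from the root, enqueuing left then right child of each popped node:
  queue [17] -> pop 17, enqueue [3, 35], visited so far: [17]
  queue [3, 35] -> pop 3, enqueue [none], visited so far: [17, 3]
  queue [35] -> pop 35, enqueue [20, 43], visited so far: [17, 3, 35]
  queue [20, 43] -> pop 20, enqueue [25], visited so far: [17, 3, 35, 20]
  queue [43, 25] -> pop 43, enqueue [none], visited so far: [17, 3, 35, 20, 43]
  queue [25] -> pop 25, enqueue [21], visited so far: [17, 3, 35, 20, 43, 25]
  queue [21] -> pop 21, enqueue [none], visited so far: [17, 3, 35, 20, 43, 25, 21]
Result: [17, 3, 35, 20, 43, 25, 21]


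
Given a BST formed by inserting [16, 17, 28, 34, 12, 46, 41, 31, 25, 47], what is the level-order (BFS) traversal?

Tree insertion order: [16, 17, 28, 34, 12, 46, 41, 31, 25, 47]
Tree (level-order array): [16, 12, 17, None, None, None, 28, 25, 34, None, None, 31, 46, None, None, 41, 47]
BFS from the root, enqueuing left then right child of each popped node:
  queue [16] -> pop 16, enqueue [12, 17], visited so far: [16]
  queue [12, 17] -> pop 12, enqueue [none], visited so far: [16, 12]
  queue [17] -> pop 17, enqueue [28], visited so far: [16, 12, 17]
  queue [28] -> pop 28, enqueue [25, 34], visited so far: [16, 12, 17, 28]
  queue [25, 34] -> pop 25, enqueue [none], visited so far: [16, 12, 17, 28, 25]
  queue [34] -> pop 34, enqueue [31, 46], visited so far: [16, 12, 17, 28, 25, 34]
  queue [31, 46] -> pop 31, enqueue [none], visited so far: [16, 12, 17, 28, 25, 34, 31]
  queue [46] -> pop 46, enqueue [41, 47], visited so far: [16, 12, 17, 28, 25, 34, 31, 46]
  queue [41, 47] -> pop 41, enqueue [none], visited so far: [16, 12, 17, 28, 25, 34, 31, 46, 41]
  queue [47] -> pop 47, enqueue [none], visited so far: [16, 12, 17, 28, 25, 34, 31, 46, 41, 47]
Result: [16, 12, 17, 28, 25, 34, 31, 46, 41, 47]


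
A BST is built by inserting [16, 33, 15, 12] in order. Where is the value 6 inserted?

Starting tree (level order): [16, 15, 33, 12]
Insertion path: 16 -> 15 -> 12
Result: insert 6 as left child of 12
Final tree (level order): [16, 15, 33, 12, None, None, None, 6]


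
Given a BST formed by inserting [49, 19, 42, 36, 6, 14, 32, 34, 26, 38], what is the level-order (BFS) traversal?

Tree insertion order: [49, 19, 42, 36, 6, 14, 32, 34, 26, 38]
Tree (level-order array): [49, 19, None, 6, 42, None, 14, 36, None, None, None, 32, 38, 26, 34]
BFS from the root, enqueuing left then right child of each popped node:
  queue [49] -> pop 49, enqueue [19], visited so far: [49]
  queue [19] -> pop 19, enqueue [6, 42], visited so far: [49, 19]
  queue [6, 42] -> pop 6, enqueue [14], visited so far: [49, 19, 6]
  queue [42, 14] -> pop 42, enqueue [36], visited so far: [49, 19, 6, 42]
  queue [14, 36] -> pop 14, enqueue [none], visited so far: [49, 19, 6, 42, 14]
  queue [36] -> pop 36, enqueue [32, 38], visited so far: [49, 19, 6, 42, 14, 36]
  queue [32, 38] -> pop 32, enqueue [26, 34], visited so far: [49, 19, 6, 42, 14, 36, 32]
  queue [38, 26, 34] -> pop 38, enqueue [none], visited so far: [49, 19, 6, 42, 14, 36, 32, 38]
  queue [26, 34] -> pop 26, enqueue [none], visited so far: [49, 19, 6, 42, 14, 36, 32, 38, 26]
  queue [34] -> pop 34, enqueue [none], visited so far: [49, 19, 6, 42, 14, 36, 32, 38, 26, 34]
Result: [49, 19, 6, 42, 14, 36, 32, 38, 26, 34]


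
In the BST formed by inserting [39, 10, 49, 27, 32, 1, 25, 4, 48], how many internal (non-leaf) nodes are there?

Tree built from: [39, 10, 49, 27, 32, 1, 25, 4, 48]
Tree (level-order array): [39, 10, 49, 1, 27, 48, None, None, 4, 25, 32]
Rule: An internal node has at least one child.
Per-node child counts:
  node 39: 2 child(ren)
  node 10: 2 child(ren)
  node 1: 1 child(ren)
  node 4: 0 child(ren)
  node 27: 2 child(ren)
  node 25: 0 child(ren)
  node 32: 0 child(ren)
  node 49: 1 child(ren)
  node 48: 0 child(ren)
Matching nodes: [39, 10, 1, 27, 49]
Count of internal (non-leaf) nodes: 5


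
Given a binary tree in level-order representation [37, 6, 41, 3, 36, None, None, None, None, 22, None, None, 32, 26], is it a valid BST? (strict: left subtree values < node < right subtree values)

Level-order array: [37, 6, 41, 3, 36, None, None, None, None, 22, None, None, 32, 26]
Validate using subtree bounds (lo, hi): at each node, require lo < value < hi,
then recurse left with hi=value and right with lo=value.
Preorder trace (stopping at first violation):
  at node 37 with bounds (-inf, +inf): OK
  at node 6 with bounds (-inf, 37): OK
  at node 3 with bounds (-inf, 6): OK
  at node 36 with bounds (6, 37): OK
  at node 22 with bounds (6, 36): OK
  at node 32 with bounds (22, 36): OK
  at node 26 with bounds (22, 32): OK
  at node 41 with bounds (37, +inf): OK
No violation found at any node.
Result: Valid BST


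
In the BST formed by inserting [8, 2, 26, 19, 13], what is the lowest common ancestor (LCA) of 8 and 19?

Tree insertion order: [8, 2, 26, 19, 13]
Tree (level-order array): [8, 2, 26, None, None, 19, None, 13]
In a BST, the LCA of p=8, q=19 is the first node v on the
root-to-leaf path with p <= v <= q (go left if both < v, right if both > v).
Walk from root:
  at 8: 8 <= 8 <= 19, this is the LCA
LCA = 8


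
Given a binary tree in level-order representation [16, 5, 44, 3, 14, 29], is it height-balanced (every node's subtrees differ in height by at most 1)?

Tree (level-order array): [16, 5, 44, 3, 14, 29]
Definition: a tree is height-balanced if, at every node, |h(left) - h(right)| <= 1 (empty subtree has height -1).
Bottom-up per-node check:
  node 3: h_left=-1, h_right=-1, diff=0 [OK], height=0
  node 14: h_left=-1, h_right=-1, diff=0 [OK], height=0
  node 5: h_left=0, h_right=0, diff=0 [OK], height=1
  node 29: h_left=-1, h_right=-1, diff=0 [OK], height=0
  node 44: h_left=0, h_right=-1, diff=1 [OK], height=1
  node 16: h_left=1, h_right=1, diff=0 [OK], height=2
All nodes satisfy the balance condition.
Result: Balanced


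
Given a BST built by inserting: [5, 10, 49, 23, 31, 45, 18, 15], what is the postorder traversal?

Tree insertion order: [5, 10, 49, 23, 31, 45, 18, 15]
Tree (level-order array): [5, None, 10, None, 49, 23, None, 18, 31, 15, None, None, 45]
Postorder traversal: [15, 18, 45, 31, 23, 49, 10, 5]


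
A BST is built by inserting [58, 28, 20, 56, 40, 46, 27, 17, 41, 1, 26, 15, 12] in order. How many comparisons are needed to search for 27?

Search path for 27: 58 -> 28 -> 20 -> 27
Found: True
Comparisons: 4


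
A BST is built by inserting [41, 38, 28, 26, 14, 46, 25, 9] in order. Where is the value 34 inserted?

Starting tree (level order): [41, 38, 46, 28, None, None, None, 26, None, 14, None, 9, 25]
Insertion path: 41 -> 38 -> 28
Result: insert 34 as right child of 28
Final tree (level order): [41, 38, 46, 28, None, None, None, 26, 34, 14, None, None, None, 9, 25]


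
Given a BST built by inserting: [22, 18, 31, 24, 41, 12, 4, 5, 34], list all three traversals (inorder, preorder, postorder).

Tree insertion order: [22, 18, 31, 24, 41, 12, 4, 5, 34]
Tree (level-order array): [22, 18, 31, 12, None, 24, 41, 4, None, None, None, 34, None, None, 5]
Inorder (L, root, R): [4, 5, 12, 18, 22, 24, 31, 34, 41]
Preorder (root, L, R): [22, 18, 12, 4, 5, 31, 24, 41, 34]
Postorder (L, R, root): [5, 4, 12, 18, 24, 34, 41, 31, 22]


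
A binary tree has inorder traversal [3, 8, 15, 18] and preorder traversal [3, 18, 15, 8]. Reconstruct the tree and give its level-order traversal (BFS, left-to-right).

Inorder:  [3, 8, 15, 18]
Preorder: [3, 18, 15, 8]
Algorithm: preorder visits root first, so consume preorder in order;
for each root, split the current inorder slice at that value into
left-subtree inorder and right-subtree inorder, then recurse.
Recursive splits:
  root=3; inorder splits into left=[], right=[8, 15, 18]
  root=18; inorder splits into left=[8, 15], right=[]
  root=15; inorder splits into left=[8], right=[]
  root=8; inorder splits into left=[], right=[]
Reconstructed level-order: [3, 18, 15, 8]


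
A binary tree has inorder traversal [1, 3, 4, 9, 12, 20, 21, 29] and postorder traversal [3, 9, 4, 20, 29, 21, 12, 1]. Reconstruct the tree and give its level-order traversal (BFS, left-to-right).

Inorder:   [1, 3, 4, 9, 12, 20, 21, 29]
Postorder: [3, 9, 4, 20, 29, 21, 12, 1]
Algorithm: postorder visits root last, so walk postorder right-to-left;
each value is the root of the current inorder slice — split it at that
value, recurse on the right subtree first, then the left.
Recursive splits:
  root=1; inorder splits into left=[], right=[3, 4, 9, 12, 20, 21, 29]
  root=12; inorder splits into left=[3, 4, 9], right=[20, 21, 29]
  root=21; inorder splits into left=[20], right=[29]
  root=29; inorder splits into left=[], right=[]
  root=20; inorder splits into left=[], right=[]
  root=4; inorder splits into left=[3], right=[9]
  root=9; inorder splits into left=[], right=[]
  root=3; inorder splits into left=[], right=[]
Reconstructed level-order: [1, 12, 4, 21, 3, 9, 20, 29]


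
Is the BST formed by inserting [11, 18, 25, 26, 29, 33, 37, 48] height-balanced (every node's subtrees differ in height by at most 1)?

Tree (level-order array): [11, None, 18, None, 25, None, 26, None, 29, None, 33, None, 37, None, 48]
Definition: a tree is height-balanced if, at every node, |h(left) - h(right)| <= 1 (empty subtree has height -1).
Bottom-up per-node check:
  node 48: h_left=-1, h_right=-1, diff=0 [OK], height=0
  node 37: h_left=-1, h_right=0, diff=1 [OK], height=1
  node 33: h_left=-1, h_right=1, diff=2 [FAIL (|-1-1|=2 > 1)], height=2
  node 29: h_left=-1, h_right=2, diff=3 [FAIL (|-1-2|=3 > 1)], height=3
  node 26: h_left=-1, h_right=3, diff=4 [FAIL (|-1-3|=4 > 1)], height=4
  node 25: h_left=-1, h_right=4, diff=5 [FAIL (|-1-4|=5 > 1)], height=5
  node 18: h_left=-1, h_right=5, diff=6 [FAIL (|-1-5|=6 > 1)], height=6
  node 11: h_left=-1, h_right=6, diff=7 [FAIL (|-1-6|=7 > 1)], height=7
Node 33 violates the condition: |-1 - 1| = 2 > 1.
Result: Not balanced


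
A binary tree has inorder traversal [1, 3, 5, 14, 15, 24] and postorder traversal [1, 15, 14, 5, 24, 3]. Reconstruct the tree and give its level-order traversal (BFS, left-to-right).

Inorder:   [1, 3, 5, 14, 15, 24]
Postorder: [1, 15, 14, 5, 24, 3]
Algorithm: postorder visits root last, so walk postorder right-to-left;
each value is the root of the current inorder slice — split it at that
value, recurse on the right subtree first, then the left.
Recursive splits:
  root=3; inorder splits into left=[1], right=[5, 14, 15, 24]
  root=24; inorder splits into left=[5, 14, 15], right=[]
  root=5; inorder splits into left=[], right=[14, 15]
  root=14; inorder splits into left=[], right=[15]
  root=15; inorder splits into left=[], right=[]
  root=1; inorder splits into left=[], right=[]
Reconstructed level-order: [3, 1, 24, 5, 14, 15]


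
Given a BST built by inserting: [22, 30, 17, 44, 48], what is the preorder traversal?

Tree insertion order: [22, 30, 17, 44, 48]
Tree (level-order array): [22, 17, 30, None, None, None, 44, None, 48]
Preorder traversal: [22, 17, 30, 44, 48]


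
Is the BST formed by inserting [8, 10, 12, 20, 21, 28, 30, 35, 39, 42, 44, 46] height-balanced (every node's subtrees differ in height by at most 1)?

Tree (level-order array): [8, None, 10, None, 12, None, 20, None, 21, None, 28, None, 30, None, 35, None, 39, None, 42, None, 44, None, 46]
Definition: a tree is height-balanced if, at every node, |h(left) - h(right)| <= 1 (empty subtree has height -1).
Bottom-up per-node check:
  node 46: h_left=-1, h_right=-1, diff=0 [OK], height=0
  node 44: h_left=-1, h_right=0, diff=1 [OK], height=1
  node 42: h_left=-1, h_right=1, diff=2 [FAIL (|-1-1|=2 > 1)], height=2
  node 39: h_left=-1, h_right=2, diff=3 [FAIL (|-1-2|=3 > 1)], height=3
  node 35: h_left=-1, h_right=3, diff=4 [FAIL (|-1-3|=4 > 1)], height=4
  node 30: h_left=-1, h_right=4, diff=5 [FAIL (|-1-4|=5 > 1)], height=5
  node 28: h_left=-1, h_right=5, diff=6 [FAIL (|-1-5|=6 > 1)], height=6
  node 21: h_left=-1, h_right=6, diff=7 [FAIL (|-1-6|=7 > 1)], height=7
  node 20: h_left=-1, h_right=7, diff=8 [FAIL (|-1-7|=8 > 1)], height=8
  node 12: h_left=-1, h_right=8, diff=9 [FAIL (|-1-8|=9 > 1)], height=9
  node 10: h_left=-1, h_right=9, diff=10 [FAIL (|-1-9|=10 > 1)], height=10
  node 8: h_left=-1, h_right=10, diff=11 [FAIL (|-1-10|=11 > 1)], height=11
Node 42 violates the condition: |-1 - 1| = 2 > 1.
Result: Not balanced


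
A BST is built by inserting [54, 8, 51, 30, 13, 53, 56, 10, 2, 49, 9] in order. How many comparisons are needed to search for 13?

Search path for 13: 54 -> 8 -> 51 -> 30 -> 13
Found: True
Comparisons: 5


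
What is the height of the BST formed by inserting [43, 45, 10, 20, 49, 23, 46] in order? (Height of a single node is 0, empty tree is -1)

Insertion order: [43, 45, 10, 20, 49, 23, 46]
Tree (level-order array): [43, 10, 45, None, 20, None, 49, None, 23, 46]
Compute height bottom-up (empty subtree = -1):
  height(23) = 1 + max(-1, -1) = 0
  height(20) = 1 + max(-1, 0) = 1
  height(10) = 1 + max(-1, 1) = 2
  height(46) = 1 + max(-1, -1) = 0
  height(49) = 1 + max(0, -1) = 1
  height(45) = 1 + max(-1, 1) = 2
  height(43) = 1 + max(2, 2) = 3
Height = 3
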